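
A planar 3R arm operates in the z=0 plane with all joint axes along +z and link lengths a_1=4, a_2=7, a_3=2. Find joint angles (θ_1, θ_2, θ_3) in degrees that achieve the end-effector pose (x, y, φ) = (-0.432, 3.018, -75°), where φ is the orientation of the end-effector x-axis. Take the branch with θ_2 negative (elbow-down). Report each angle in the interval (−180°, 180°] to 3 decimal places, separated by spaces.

-158.279 -134.999 -141.722

wrist centre = target − a_3·(cos φ, sin φ) = (-0.9496, 4.9499)
cos θ_2 = (25.4028−4²−7²)/(2·4·7) = -0.7071; θ_2 = -134.9988° (elbow-down)
β = atan2(4.9499,-0.9496) = 100.8603°; ψ = atan2(-4.9499,-0.9496) = -100.8604°
θ_1 = β − ψ = 201.7207°
θ_3 = φ − θ_1 − θ_2 = -141.7219° (wrapped to (-180°,180°])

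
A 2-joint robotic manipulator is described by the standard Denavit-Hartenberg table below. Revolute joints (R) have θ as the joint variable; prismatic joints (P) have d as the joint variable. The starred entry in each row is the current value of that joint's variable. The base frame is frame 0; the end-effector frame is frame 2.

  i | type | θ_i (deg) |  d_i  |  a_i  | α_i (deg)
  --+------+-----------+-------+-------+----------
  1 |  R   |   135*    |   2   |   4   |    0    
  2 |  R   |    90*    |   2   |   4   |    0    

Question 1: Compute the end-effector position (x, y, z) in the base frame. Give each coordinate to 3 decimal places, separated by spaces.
after link 1: o_1 = (-2.8284, 2.8284, 2.0000)
after link 2: o_2 = (-5.6569, 0.0000, 4.0000)

-5.657 0.000 4.000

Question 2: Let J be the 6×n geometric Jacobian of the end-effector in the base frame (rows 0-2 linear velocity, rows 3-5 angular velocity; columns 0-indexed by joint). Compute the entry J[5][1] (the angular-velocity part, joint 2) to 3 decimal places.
1.000

axis z_1 = (0.0000,0.0000,1.0000); lever o_n−o_1 = (-2.8284,-2.8284,2.0000)
cross product → J_v[:, 1] = (2.8284,-2.8284,0.0000)
J_ω[:, 1] = z_1
entry J[5][1] = 1.0000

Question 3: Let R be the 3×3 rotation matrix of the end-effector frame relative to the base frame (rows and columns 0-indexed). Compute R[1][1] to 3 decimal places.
-0.707

End-effector y-axis (col 1 of R) = (0.7071,-0.7071,0.0000)
R[1][1] = -0.7071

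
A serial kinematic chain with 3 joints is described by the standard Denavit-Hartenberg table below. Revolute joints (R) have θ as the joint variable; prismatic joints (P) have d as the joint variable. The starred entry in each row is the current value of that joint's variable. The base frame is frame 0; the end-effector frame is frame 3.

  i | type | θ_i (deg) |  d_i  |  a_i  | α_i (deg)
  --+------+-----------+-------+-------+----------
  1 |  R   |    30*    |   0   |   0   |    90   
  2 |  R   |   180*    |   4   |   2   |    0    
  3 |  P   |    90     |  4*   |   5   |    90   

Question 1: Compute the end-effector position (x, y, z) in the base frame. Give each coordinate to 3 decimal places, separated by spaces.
2.268 -7.928 -5.000

after link 1: o_1 = (0.0000, 0.0000, 0.0000)
after link 2: o_2 = (0.2679, -4.4641, 0.0000)
after link 3: o_3 = (2.2679, -7.9282, -5.0000)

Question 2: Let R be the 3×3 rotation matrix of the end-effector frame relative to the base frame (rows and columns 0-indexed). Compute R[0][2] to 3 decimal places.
End-effector z-axis (col 2 of R) = (-0.8660,-0.5000,0.0000)
R[0][2] = -0.8660

-0.866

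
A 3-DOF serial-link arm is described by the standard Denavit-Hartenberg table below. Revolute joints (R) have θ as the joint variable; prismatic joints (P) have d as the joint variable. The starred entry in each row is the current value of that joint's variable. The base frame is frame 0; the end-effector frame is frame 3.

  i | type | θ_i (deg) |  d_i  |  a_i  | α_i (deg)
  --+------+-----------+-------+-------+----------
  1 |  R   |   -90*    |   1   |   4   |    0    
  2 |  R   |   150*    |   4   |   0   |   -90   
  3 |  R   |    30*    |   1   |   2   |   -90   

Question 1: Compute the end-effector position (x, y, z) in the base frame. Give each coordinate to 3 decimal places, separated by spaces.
after link 1: o_1 = (0.0000, -4.0000, 1.0000)
after link 2: o_2 = (0.0000, -4.0000, 5.0000)
after link 3: o_3 = (-0.0000, -2.0000, 4.0000)

-0.000 -2.000 4.000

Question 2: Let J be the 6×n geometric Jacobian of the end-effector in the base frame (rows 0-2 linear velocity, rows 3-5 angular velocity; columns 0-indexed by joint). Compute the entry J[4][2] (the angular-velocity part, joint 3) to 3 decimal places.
0.500

axis z_2 = (-0.8660,0.5000,0.0000); lever o_n−o_2 = (-0.0000,2.0000,-1.0000)
cross product → J_v[:, 2] = (-0.5000,-0.8660,-1.7321)
J_ω[:, 2] = z_2
entry J[4][2] = 0.5000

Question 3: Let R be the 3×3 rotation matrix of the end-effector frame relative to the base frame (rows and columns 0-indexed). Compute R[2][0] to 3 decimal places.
End-effector x-axis (col 0 of R) = (0.4330,0.7500,-0.5000)
R[2][0] = -0.5000

-0.500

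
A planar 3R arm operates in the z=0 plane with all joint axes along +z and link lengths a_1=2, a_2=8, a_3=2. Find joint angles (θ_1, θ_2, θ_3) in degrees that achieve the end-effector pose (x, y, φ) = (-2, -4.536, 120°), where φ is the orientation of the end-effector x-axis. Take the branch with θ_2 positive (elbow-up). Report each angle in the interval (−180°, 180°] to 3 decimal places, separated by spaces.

wrist centre = target − a_3·(cos φ, sin φ) = (-1.0000, -6.2681)
cos θ_2 = (40.2885−2²−8²)/(2·2·8) = -0.8660; θ_2 = 149.9954° (elbow-up)
β = atan2(-6.2681,-1.0000) = -99.0645°; ψ = atan2(4.0006,-4.9279) = 140.9296°
θ_1 = β − ψ = -239.9942°
θ_3 = φ − θ_1 − θ_2 = -150.0013° (wrapped to (-180°,180°])

120.006 149.995 -150.001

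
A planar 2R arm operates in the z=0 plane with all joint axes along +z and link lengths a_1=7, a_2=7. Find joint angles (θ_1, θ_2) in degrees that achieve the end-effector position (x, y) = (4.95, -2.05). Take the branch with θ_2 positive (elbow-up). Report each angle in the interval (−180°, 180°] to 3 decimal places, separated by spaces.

-89.996 134.999

cos θ_2 = (28.7050−7²−7²)/(2·7·7) = -0.7071; θ_2 = 134.9988° (elbow-up)
β = atan2(-2.0500,4.9500) = -22.4965°; ψ = atan2(4.9499,2.0504) = 67.4994°
θ_1 = β − ψ = -89.9959°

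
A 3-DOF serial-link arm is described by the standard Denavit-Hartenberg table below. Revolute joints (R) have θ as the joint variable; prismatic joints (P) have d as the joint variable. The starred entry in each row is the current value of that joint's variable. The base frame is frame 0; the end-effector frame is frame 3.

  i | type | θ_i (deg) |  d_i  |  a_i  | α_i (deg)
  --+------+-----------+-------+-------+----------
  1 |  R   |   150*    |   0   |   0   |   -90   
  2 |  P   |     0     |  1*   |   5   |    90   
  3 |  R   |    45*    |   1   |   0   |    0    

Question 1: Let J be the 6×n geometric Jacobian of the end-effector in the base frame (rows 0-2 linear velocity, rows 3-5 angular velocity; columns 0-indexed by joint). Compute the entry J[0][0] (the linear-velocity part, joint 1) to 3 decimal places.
-1.634

axis z_0 = ẑ; lever o_n−o_0 = (-4.8301,1.6340,1.0000)
cross product → J_v[:, 0] = (-1.6340,-4.8301,0.0000)
J_ω[:, 0] = z_0
entry J[0][0] = -1.6340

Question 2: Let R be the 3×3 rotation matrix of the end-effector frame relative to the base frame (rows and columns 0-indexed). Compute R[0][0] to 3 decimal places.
End-effector x-axis (col 0 of R) = (-0.9659,-0.2588,0.0000)
R[0][0] = -0.9659

-0.966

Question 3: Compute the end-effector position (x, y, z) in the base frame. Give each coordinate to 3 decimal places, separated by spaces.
-4.830 1.634 1.000

after link 1: o_1 = (0.0000, 0.0000, 0.0000)
after link 2: o_2 = (-4.8301, 1.6340, 0.0000)
after link 3: o_3 = (-4.8301, 1.6340, 1.0000)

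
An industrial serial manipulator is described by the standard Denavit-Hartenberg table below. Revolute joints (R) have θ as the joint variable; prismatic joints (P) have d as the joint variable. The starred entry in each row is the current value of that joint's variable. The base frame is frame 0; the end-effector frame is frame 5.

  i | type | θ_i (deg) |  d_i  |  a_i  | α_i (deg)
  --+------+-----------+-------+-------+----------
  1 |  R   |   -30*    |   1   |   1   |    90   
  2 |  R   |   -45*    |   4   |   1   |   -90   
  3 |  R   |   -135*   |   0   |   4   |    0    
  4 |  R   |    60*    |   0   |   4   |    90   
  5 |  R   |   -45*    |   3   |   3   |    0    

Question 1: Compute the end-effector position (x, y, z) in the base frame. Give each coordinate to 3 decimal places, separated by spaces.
-9.116 -10.346 1.722

after link 1: o_1 = (0.8660, -0.5000, 1.0000)
after link 2: o_2 = (-0.5216, -4.3177, 0.2929)
after link 3: o_3 = (-3.6679, -5.7671, 2.2929)
after link 4: o_4 = (-4.9657, -9.4792, 1.5608)
after link 5: o_5 = (-9.1158, -10.3458, 1.7217)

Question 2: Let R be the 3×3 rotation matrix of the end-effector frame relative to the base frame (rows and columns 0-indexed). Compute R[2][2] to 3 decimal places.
End-effector z-axis (col 2 of R) = (-0.7209,0.1174,0.6830)
R[2][2] = 0.6830

0.683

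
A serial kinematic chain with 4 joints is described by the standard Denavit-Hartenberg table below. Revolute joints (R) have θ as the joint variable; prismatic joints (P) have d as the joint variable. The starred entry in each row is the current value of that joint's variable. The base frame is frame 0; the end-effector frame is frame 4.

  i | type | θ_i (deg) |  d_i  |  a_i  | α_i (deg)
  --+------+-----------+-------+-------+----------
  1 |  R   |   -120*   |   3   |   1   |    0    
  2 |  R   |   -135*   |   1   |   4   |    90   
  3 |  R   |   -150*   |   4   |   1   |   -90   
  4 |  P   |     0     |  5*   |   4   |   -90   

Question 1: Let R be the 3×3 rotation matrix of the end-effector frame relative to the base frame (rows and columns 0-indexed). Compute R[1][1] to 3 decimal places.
End-effector y-axis (col 1 of R) = (0.1294,-0.4830,0.8660)
R[1][1] = -0.4830

-0.483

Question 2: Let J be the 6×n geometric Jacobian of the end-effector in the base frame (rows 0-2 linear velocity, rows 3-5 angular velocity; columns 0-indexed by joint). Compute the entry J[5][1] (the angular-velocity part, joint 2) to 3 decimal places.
axis z_1 = (0.0000,0.0000,1.0000); lever o_n−o_1 = (3.3021,3.1312,-5.8301)
cross product → J_v[:, 1] = (-3.1312,3.3021,0.0000)
J_ω[:, 1] = z_1
entry J[5][1] = 1.0000

1.000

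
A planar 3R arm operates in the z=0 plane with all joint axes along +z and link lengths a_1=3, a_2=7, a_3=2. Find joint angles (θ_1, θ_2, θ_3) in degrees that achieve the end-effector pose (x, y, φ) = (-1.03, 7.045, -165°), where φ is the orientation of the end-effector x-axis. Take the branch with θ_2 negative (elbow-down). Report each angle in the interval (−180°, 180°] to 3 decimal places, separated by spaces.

wrist centre = target − a_3·(cos φ, sin φ) = (0.9019, 7.5626)
cos θ_2 = (58.0068−3²−7²)/(2·3·7) = 0.0002; θ_2 = -89.9907° (elbow-down)
β = atan2(7.5626,0.9019) = 83.1995°; ψ = atan2(-7.0000,3.0011) = -66.7935°
θ_1 = β − ψ = 149.9931°
θ_3 = φ − θ_1 − θ_2 = 134.9976° (wrapped to (-180°,180°])

149.993 -89.991 134.998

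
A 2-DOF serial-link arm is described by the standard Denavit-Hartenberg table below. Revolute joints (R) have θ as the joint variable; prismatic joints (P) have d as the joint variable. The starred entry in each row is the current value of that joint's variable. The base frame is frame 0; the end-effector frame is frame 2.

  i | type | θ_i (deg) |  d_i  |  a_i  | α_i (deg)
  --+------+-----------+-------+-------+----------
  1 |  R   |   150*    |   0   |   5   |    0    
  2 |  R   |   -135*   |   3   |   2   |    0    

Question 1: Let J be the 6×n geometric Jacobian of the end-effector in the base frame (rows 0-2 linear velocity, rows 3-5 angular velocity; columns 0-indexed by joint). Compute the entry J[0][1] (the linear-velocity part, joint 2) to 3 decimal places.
-0.518

axis z_1 = (0.0000,0.0000,1.0000); lever o_n−o_1 = (1.9319,0.5176,3.0000)
cross product → J_v[:, 1] = (-0.5176,1.9319,0.0000)
J_ω[:, 1] = z_1
entry J[0][1] = -0.5176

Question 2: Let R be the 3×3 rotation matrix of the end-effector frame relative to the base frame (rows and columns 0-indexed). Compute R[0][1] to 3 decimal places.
End-effector y-axis (col 1 of R) = (-0.2588,0.9659,0.0000)
R[0][1] = -0.2588

-0.259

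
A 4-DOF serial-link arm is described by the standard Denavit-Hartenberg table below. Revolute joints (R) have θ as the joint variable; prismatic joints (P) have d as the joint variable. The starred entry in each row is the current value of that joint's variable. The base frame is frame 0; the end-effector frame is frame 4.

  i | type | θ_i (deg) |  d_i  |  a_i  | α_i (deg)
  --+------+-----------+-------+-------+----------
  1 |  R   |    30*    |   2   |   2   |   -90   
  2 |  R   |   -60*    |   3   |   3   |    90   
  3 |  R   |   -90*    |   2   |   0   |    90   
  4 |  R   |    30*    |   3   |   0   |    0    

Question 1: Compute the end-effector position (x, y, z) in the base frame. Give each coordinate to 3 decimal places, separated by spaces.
after link 1: o_1 = (1.7321, 1.0000, 2.0000)
after link 2: o_2 = (1.5311, 4.3481, 4.5981)
after link 3: o_3 = (0.0311, 3.4821, 5.5981)
after link 4: o_4 = (-1.2679, 2.7321, 3.0000)

-1.268 2.732 3.000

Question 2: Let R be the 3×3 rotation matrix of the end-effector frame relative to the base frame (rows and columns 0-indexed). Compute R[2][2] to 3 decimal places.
End-effector z-axis (col 2 of R) = (-0.4330,-0.2500,-0.8660)
R[2][2] = -0.8660

-0.866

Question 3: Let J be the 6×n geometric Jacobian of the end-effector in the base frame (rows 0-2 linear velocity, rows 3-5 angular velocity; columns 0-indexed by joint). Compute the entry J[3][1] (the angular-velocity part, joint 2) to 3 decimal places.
axis z_1 = (-0.5000,0.8660,0.0000); lever o_n−o_1 = (-3.0000,1.7321,1.0000)
cross product → J_v[:, 1] = (0.8660,0.5000,1.7321)
J_ω[:, 1] = z_1
entry J[3][1] = -0.5000

-0.500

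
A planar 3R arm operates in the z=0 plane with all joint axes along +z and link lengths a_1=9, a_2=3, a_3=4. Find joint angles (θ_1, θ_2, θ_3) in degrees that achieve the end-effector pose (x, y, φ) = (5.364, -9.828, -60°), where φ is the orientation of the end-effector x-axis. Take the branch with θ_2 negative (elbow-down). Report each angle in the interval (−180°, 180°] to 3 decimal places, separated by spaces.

wrist centre = target − a_3·(cos φ, sin φ) = (3.3640, -6.3639)
cos θ_2 = (51.8157−9²−3²)/(2·9·3) = -0.7071; θ_2 = -135.0008° (elbow-down)
β = atan2(-6.3639,3.3640) = -62.1388°; ψ = atan2(-2.1213,6.8786) = -17.1391°
θ_1 = β − ψ = -44.9996°
θ_3 = φ − θ_1 − θ_2 = 120.0005° (wrapped to (-180°,180°])

-45.000 -135.001 120.000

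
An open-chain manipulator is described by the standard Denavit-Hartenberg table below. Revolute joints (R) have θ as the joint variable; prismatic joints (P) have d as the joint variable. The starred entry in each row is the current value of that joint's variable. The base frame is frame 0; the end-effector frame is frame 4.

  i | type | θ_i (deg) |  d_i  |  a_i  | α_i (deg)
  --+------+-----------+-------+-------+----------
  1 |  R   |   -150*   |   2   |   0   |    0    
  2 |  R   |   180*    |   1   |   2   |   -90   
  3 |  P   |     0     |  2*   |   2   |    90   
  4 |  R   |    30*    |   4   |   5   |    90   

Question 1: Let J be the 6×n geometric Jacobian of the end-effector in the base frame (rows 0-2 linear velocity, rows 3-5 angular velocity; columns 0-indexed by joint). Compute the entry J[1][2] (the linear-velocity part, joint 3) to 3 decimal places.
0.866

prismatic axis z_2 = (-0.5000,0.8660,0.0000)
J_v[:, 2] = z_2; J_ω[:, 2] = (0,0,0)
entry J[1][2] = 0.8660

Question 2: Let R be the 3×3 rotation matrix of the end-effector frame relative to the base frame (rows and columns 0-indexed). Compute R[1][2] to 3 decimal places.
-0.500

End-effector z-axis (col 2 of R) = (0.8660,-0.5000,0.0000)
R[1][2] = -0.5000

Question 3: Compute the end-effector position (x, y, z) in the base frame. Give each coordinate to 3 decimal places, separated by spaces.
after link 1: o_1 = (0.0000, 0.0000, 2.0000)
after link 2: o_2 = (1.7321, 1.0000, 3.0000)
after link 3: o_3 = (2.4641, 3.7321, 3.0000)
after link 4: o_4 = (4.9641, 8.0622, 7.0000)

4.964 8.062 7.000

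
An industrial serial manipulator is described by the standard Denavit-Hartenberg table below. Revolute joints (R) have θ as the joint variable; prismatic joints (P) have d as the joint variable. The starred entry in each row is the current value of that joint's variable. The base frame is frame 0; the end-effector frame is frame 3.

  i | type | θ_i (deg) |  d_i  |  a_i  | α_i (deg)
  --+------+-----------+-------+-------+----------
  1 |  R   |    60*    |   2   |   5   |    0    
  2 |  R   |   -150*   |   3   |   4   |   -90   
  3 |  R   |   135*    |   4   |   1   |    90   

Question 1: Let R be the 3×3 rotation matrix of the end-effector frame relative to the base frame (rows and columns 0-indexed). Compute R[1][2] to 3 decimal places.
End-effector z-axis (col 2 of R) = (-0.0000,-0.7071,-0.7071)
R[1][2] = -0.7071

-0.707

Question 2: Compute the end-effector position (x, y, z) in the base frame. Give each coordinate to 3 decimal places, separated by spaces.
after link 1: o_1 = (2.5000, 4.3301, 2.0000)
after link 2: o_2 = (2.5000, 0.3301, 5.0000)
after link 3: o_3 = (6.5000, 1.0372, 4.2929)

6.500 1.037 4.293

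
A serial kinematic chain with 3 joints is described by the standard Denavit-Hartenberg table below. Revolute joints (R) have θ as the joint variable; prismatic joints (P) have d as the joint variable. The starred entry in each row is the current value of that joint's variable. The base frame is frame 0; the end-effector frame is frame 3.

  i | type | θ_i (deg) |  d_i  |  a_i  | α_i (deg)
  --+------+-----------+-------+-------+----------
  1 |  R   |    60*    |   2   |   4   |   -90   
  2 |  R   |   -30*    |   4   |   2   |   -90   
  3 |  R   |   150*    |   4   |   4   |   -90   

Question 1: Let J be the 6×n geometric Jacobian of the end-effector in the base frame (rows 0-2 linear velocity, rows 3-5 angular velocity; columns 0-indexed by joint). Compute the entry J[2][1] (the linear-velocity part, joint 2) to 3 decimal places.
-0.732

axis z_1 = (-0.8660,0.5000,0.0000); lever o_n−o_1 = (-1.3660,1.6340,-4.1962)
cross product → J_v[:, 1] = (-2.0981,-3.6340,-0.7321)
J_ω[:, 1] = z_1
entry J[2][1] = -0.7321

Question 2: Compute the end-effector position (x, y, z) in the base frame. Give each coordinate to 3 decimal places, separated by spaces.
after link 1: o_1 = (2.0000, 3.4641, 2.0000)
after link 2: o_2 = (-0.5981, 6.9641, 3.0000)
after link 3: o_3 = (0.6340, 5.0981, -2.1962)

0.634 5.098 -2.196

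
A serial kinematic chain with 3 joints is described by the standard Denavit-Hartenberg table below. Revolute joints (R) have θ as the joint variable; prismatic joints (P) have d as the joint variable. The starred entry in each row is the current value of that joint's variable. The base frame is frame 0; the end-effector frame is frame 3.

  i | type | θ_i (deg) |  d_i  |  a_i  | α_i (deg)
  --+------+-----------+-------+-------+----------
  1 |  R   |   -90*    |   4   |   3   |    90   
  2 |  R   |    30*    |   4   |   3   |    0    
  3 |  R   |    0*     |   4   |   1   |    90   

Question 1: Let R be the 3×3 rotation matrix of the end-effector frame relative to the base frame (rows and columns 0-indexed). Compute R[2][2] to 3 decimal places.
End-effector z-axis (col 2 of R) = (-0.0000,-0.5000,-0.8660)
R[2][2] = -0.8660

-0.866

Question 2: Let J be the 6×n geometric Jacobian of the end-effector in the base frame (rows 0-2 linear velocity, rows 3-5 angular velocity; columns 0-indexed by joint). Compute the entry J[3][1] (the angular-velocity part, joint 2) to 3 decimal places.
axis z_1 = (-1.0000,-0.0000,0.0000); lever o_n−o_1 = (-8.0000,-3.4641,2.0000)
cross product → J_v[:, 1] = (0.0000,2.0000,3.4641)
J_ω[:, 1] = z_1
entry J[3][1] = -1.0000

-1.000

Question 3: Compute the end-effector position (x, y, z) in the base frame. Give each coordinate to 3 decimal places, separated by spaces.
-8.000 -6.464 6.000

after link 1: o_1 = (0.0000, -3.0000, 4.0000)
after link 2: o_2 = (-4.0000, -5.5981, 5.5000)
after link 3: o_3 = (-8.0000, -6.4641, 6.0000)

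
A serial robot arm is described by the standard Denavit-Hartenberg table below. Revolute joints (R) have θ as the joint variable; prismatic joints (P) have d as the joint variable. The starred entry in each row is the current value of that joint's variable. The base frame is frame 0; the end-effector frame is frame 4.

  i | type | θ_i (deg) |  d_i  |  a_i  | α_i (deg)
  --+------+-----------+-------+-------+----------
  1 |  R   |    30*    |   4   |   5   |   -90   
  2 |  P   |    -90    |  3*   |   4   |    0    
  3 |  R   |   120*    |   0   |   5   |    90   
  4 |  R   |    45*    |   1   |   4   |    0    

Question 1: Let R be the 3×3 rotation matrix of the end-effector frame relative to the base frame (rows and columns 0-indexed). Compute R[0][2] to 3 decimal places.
0.433

End-effector z-axis (col 2 of R) = (0.4330,0.2500,0.8660)
R[0][2] = 0.4330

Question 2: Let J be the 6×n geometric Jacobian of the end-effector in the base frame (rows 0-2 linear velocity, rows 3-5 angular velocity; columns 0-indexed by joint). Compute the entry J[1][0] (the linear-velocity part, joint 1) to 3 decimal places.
axis z_0 = ẑ; lever o_n−o_0 = (7.7202,11.1874,4.9518)
cross product → J_v[:, 0] = (-11.1874,7.7202,0.0000)
J_ω[:, 0] = z_0
entry J[1][0] = 7.7202

7.720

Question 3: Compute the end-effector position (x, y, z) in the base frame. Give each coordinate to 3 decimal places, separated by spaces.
after link 1: o_1 = (4.3301, 2.5000, 4.0000)
after link 2: o_2 = (2.8301, 5.0981, 8.0000)
after link 3: o_3 = (6.5801, 7.2631, 5.5000)
after link 4: o_4 = (7.7202, 11.1874, 4.9518)

7.720 11.187 4.952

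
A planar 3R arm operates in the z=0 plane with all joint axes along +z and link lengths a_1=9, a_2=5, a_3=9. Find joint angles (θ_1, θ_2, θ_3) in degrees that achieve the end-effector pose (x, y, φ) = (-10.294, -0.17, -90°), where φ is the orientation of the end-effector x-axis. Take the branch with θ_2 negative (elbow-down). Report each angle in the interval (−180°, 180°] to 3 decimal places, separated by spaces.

wrist centre = target − a_3·(cos φ, sin φ) = (-10.2940, 8.8300)
cos θ_2 = (183.9353−9²−5²)/(2·9·5) = 0.8659; θ_2 = -30.0088° (elbow-down)
β = atan2(8.8300,-10.2940) = 139.3776°; ψ = atan2(-2.5007,13.3297) = -10.6252°
θ_1 = β − ψ = 150.0029°
θ_3 = φ − θ_1 − θ_2 = 150.0060° (wrapped to (-180°,180°])

150.003 -30.009 150.006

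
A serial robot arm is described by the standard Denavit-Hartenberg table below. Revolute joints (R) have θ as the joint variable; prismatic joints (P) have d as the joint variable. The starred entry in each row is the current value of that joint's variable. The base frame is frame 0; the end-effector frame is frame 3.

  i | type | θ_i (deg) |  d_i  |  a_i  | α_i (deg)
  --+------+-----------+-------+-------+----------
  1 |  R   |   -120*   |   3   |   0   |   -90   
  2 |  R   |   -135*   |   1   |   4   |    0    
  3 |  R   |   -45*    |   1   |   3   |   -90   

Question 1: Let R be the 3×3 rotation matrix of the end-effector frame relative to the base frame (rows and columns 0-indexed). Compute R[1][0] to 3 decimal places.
0.866

End-effector x-axis (col 0 of R) = (0.5000,0.8660,0.0000)
R[1][0] = 0.8660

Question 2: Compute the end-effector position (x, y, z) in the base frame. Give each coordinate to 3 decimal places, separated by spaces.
after link 1: o_1 = (0.0000, 0.0000, 3.0000)
after link 2: o_2 = (2.2802, 1.9495, 5.8284)
after link 3: o_3 = (4.6463, 4.0476, 5.8284)

4.646 4.048 5.828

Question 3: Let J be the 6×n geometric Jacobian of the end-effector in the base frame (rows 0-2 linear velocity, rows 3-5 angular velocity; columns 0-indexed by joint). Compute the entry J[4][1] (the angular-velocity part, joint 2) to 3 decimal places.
axis z_1 = (0.8660,-0.5000,0.0000); lever o_n−o_1 = (4.6463,4.0476,2.8284)
cross product → J_v[:, 1] = (-1.4142,-2.4495,5.8284)
J_ω[:, 1] = z_1
entry J[4][1] = -0.5000

-0.500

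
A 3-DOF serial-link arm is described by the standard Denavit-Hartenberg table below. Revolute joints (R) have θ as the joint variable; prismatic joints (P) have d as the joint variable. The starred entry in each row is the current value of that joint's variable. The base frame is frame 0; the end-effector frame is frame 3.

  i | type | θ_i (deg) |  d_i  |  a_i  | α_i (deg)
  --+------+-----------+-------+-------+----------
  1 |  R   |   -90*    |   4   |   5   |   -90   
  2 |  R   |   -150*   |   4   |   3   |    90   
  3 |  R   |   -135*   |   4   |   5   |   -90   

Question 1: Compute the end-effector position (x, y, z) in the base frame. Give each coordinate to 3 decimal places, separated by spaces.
after link 1: o_1 = (0.0000, -5.0000, 4.0000)
after link 2: o_2 = (4.0000, -2.4019, 5.5000)
after link 3: o_3 = (0.4645, -3.4638, 0.2681)

0.464 -3.464 0.268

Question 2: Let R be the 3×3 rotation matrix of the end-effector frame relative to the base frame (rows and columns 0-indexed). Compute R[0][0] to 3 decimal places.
End-effector x-axis (col 0 of R) = (-0.7071,-0.6124,-0.3536)
R[0][0] = -0.7071

-0.707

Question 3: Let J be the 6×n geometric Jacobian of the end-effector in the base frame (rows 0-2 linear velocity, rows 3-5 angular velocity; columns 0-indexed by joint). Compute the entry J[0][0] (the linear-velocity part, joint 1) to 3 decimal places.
3.464

axis z_0 = ẑ; lever o_n−o_0 = (0.4645,-3.4638,0.2681)
cross product → J_v[:, 0] = (3.4638,0.4645,-0.0000)
J_ω[:, 0] = z_0
entry J[0][0] = 3.4638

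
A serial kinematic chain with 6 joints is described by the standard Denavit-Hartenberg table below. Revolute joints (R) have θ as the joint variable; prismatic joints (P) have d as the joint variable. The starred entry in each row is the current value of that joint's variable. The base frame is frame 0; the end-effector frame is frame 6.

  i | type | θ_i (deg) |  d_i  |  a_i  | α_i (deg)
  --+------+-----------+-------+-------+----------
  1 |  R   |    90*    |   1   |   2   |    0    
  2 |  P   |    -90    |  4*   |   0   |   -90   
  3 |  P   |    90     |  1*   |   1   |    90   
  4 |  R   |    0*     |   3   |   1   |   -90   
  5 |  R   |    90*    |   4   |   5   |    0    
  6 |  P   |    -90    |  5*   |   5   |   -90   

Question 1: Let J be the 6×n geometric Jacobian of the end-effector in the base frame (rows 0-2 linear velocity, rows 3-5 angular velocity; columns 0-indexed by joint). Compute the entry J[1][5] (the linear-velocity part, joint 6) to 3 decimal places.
1.000

prismatic axis z_5 = (0.0000,1.0000,0.0000)
J_v[:, 5] = z_5; J_ω[:, 5] = (0,0,0)
entry J[1][5] = 1.0000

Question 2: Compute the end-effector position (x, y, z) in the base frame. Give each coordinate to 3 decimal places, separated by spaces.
after link 1: o_1 = (0.0000, 2.0000, 1.0000)
after link 2: o_2 = (0.0000, 2.0000, 5.0000)
after link 3: o_3 = (0.0000, 3.0000, 4.0000)
after link 4: o_4 = (3.0000, 3.0000, 3.0000)
after link 5: o_5 = (-2.0000, 7.0000, 3.0000)
after link 6: o_6 = (-2.0000, 12.0000, -2.0000)

-2.000 12.000 -2.000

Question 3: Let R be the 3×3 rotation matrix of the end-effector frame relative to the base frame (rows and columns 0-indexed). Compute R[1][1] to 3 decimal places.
End-effector y-axis (col 1 of R) = (-0.0000,-1.0000,-0.0000)
R[1][1] = -1.0000

-1.000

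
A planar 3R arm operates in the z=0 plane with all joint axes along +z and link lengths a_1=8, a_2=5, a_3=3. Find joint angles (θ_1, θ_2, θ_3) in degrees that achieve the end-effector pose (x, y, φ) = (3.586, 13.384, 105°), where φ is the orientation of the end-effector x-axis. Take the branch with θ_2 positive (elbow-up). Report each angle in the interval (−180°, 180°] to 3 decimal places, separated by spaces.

44.999 60.007 -0.005

wrist centre = target − a_3·(cos φ, sin φ) = (4.3625, 10.4862)
cos θ_2 = (128.9919−8²−5²)/(2·8·5) = 0.4999; θ_2 = 60.0067° (elbow-up)
β = atan2(10.4862,4.3625) = 67.4118°; ψ = atan2(4.3304,10.4995) = 22.4132°
θ_1 = β − ψ = 44.9986°
θ_3 = φ − θ_1 − θ_2 = -0.0053° (wrapped to (-180°,180°])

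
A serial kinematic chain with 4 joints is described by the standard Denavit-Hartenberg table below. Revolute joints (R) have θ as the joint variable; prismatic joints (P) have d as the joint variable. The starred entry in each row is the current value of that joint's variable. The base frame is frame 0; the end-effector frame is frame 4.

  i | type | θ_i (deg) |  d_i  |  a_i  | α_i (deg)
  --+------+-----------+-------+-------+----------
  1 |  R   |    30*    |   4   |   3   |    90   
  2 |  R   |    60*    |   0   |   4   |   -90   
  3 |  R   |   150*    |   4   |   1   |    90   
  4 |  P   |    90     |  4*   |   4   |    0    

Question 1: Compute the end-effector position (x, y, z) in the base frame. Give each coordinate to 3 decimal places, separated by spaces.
after link 1: o_1 = (2.5981, 1.5000, 4.0000)
after link 2: o_2 = (4.3301, 2.5000, 7.4641)
after link 3: o_3 = (0.7051, 0.9845, 8.7141)
after link 4: o_4 = (-3.1609, 2.7524, 12.4462)

-3.161 2.752 12.446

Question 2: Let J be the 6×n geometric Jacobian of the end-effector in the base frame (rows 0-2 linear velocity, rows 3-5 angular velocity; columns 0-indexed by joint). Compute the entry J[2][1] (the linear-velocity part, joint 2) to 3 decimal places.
axis z_1 = (0.5000,-0.8660,0.0000); lever o_n−o_1 = (-5.7590,1.2524,8.4462)
cross product → J_v[:, 1] = (-7.3146,-4.2231,-4.3612)
J_ω[:, 1] = z_1
entry J[2][1] = -4.3612

-4.361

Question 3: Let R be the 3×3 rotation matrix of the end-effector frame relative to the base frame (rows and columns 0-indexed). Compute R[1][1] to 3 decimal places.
-0.217

End-effector y-axis (col 1 of R) = (0.6250,-0.2165,0.7500)
R[1][1] = -0.2165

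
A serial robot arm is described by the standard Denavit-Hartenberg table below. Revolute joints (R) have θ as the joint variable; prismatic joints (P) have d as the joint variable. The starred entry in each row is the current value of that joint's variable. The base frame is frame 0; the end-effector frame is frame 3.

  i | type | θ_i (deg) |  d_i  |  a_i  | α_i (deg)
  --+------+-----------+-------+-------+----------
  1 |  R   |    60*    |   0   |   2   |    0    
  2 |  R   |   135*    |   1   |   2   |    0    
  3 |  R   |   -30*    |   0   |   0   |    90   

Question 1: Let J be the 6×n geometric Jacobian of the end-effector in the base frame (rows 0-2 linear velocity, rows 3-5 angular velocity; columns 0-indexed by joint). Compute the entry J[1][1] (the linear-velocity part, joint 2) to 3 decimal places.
-1.932

axis z_1 = (0.0000,0.0000,1.0000); lever o_n−o_1 = (-1.9319,-0.5176,1.0000)
cross product → J_v[:, 1] = (0.5176,-1.9319,0.0000)
J_ω[:, 1] = z_1
entry J[1][1] = -1.9319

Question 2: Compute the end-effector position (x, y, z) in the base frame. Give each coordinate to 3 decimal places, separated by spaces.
-0.932 1.214 1.000

after link 1: o_1 = (1.0000, 1.7321, 0.0000)
after link 2: o_2 = (-0.9319, 1.2144, 1.0000)
after link 3: o_3 = (-0.9319, 1.2144, 1.0000)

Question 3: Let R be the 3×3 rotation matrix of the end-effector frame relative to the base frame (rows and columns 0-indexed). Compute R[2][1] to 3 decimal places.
1.000

End-effector y-axis (col 1 of R) = (-0.0000,-0.0000,1.0000)
R[2][1] = 1.0000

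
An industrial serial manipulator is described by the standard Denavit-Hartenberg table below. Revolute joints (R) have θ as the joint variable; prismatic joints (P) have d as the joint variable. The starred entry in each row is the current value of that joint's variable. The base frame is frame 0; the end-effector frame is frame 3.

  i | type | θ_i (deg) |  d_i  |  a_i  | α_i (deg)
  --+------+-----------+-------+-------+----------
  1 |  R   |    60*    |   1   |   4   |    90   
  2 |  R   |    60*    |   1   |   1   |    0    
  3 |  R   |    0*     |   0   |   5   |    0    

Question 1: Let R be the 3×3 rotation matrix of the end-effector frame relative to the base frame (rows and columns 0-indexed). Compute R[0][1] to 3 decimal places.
End-effector y-axis (col 1 of R) = (-0.4330,-0.7500,0.5000)
R[0][1] = -0.4330

-0.433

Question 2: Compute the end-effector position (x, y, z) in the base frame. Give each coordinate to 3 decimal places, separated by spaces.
4.366 5.562 6.196

after link 1: o_1 = (2.0000, 3.4641, 1.0000)
after link 2: o_2 = (3.1160, 3.3971, 1.8660)
after link 3: o_3 = (4.3660, 5.5622, 6.1962)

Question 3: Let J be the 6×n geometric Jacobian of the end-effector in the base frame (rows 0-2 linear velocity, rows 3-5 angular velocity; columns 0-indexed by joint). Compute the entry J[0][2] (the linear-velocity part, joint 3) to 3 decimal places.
axis z_2 = (0.8660,-0.5000,0.0000); lever o_n−o_2 = (1.2500,2.1651,4.3301)
cross product → J_v[:, 2] = (-2.1651,-3.7500,2.5000)
J_ω[:, 2] = z_2
entry J[0][2] = -2.1651

-2.165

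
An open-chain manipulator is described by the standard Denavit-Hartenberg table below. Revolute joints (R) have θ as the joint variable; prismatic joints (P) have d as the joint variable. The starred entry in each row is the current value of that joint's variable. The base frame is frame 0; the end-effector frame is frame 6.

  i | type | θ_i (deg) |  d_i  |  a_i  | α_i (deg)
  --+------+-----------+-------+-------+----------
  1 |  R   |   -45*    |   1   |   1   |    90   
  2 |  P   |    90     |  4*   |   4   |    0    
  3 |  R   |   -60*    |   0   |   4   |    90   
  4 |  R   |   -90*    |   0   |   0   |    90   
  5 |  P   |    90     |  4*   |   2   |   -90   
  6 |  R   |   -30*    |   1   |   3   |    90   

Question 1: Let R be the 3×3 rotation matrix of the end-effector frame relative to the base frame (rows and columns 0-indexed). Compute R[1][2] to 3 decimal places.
End-effector z-axis (col 2 of R) = (-0.7071,0.7071,-0.0000)
R[1][2] = 0.7071

0.707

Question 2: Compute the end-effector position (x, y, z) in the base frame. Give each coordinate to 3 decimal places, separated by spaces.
-2.121 -4.950 0.268

after link 1: o_1 = (0.7071, -0.7071, 1.0000)
after link 2: o_2 = (-2.1213, -3.5355, 5.0000)
after link 3: o_3 = (0.3282, -5.9850, 7.0000)
after link 4: o_4 = (0.3282, -5.9850, 7.0000)
after link 5: o_5 = (-1.4142, -4.2426, 3.2679)
after link 6: o_6 = (-2.1213, -4.9497, 0.2679)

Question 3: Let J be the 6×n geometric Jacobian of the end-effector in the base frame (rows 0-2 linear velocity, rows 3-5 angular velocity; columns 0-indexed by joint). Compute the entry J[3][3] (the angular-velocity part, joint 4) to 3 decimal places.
axis z_3 = (0.3536,-0.3536,-0.8660); lever o_n−o_3 = (-2.4495,1.0353,-6.7321)
cross product → J_v[:, 3] = (3.2767,4.5015,-0.5000)
J_ω[:, 3] = z_3
entry J[3][3] = 0.3536

0.354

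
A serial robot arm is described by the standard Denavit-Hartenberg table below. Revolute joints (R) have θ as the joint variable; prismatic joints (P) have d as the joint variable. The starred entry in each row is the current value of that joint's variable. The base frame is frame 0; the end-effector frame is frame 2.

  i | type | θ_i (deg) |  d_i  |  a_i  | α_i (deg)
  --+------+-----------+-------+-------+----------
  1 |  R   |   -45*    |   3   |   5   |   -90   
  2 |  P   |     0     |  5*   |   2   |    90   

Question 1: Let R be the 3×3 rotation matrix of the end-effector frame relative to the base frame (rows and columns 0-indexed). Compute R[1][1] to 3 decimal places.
End-effector y-axis (col 1 of R) = (0.7071,0.7071,0.0000)
R[1][1] = 0.7071

0.707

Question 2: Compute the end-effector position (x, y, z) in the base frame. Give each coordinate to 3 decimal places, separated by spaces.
8.485 -1.414 3.000

after link 1: o_1 = (3.5355, -3.5355, 3.0000)
after link 2: o_2 = (8.4853, -1.4142, 3.0000)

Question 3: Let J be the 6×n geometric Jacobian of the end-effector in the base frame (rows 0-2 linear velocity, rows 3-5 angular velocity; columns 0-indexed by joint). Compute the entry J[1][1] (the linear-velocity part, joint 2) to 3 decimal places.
0.707

prismatic axis z_1 = (0.7071,0.7071,0.0000)
J_v[:, 1] = z_1; J_ω[:, 1] = (0,0,0)
entry J[1][1] = 0.7071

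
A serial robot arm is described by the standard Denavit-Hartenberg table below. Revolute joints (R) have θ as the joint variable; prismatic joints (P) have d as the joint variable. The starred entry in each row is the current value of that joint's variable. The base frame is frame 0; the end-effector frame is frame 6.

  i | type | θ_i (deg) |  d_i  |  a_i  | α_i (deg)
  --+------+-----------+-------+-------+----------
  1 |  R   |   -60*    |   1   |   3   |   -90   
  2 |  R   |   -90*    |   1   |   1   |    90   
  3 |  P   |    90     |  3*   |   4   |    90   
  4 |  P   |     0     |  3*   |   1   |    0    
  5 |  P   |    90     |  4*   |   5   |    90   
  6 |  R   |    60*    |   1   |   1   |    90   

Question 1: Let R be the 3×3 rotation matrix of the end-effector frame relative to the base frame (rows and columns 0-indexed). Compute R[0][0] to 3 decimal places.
-0.250

End-effector x-axis (col 0 of R) = (-0.2500,0.4330,0.8660)
R[0][0] = -0.2500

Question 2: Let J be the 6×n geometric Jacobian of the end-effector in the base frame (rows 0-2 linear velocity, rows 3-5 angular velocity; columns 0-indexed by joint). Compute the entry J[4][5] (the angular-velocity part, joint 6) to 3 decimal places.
axis z_5 = (0.8660,0.5000,0.0000); lever o_n−o_5 = (0.6160,0.9330,0.8660)
cross product → J_v[:, 5] = (0.4330,-0.7500,0.5000)
J_ω[:, 5] = z_5
entry J[4][5] = 0.5000

0.500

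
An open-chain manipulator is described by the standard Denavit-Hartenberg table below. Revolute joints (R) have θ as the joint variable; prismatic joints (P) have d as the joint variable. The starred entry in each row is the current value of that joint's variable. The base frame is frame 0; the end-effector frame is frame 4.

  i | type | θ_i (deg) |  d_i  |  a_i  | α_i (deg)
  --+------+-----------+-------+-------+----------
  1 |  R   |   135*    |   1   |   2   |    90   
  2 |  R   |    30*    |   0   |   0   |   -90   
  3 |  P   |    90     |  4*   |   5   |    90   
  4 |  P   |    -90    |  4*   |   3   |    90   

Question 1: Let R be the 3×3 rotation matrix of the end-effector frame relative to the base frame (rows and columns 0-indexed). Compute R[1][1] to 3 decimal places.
0.612

End-effector y-axis (col 1 of R) = (-0.6124,0.6124,0.5000)
R[1][1] = 0.6124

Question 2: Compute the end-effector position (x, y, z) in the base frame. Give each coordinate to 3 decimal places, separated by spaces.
-7.046 -0.025 3.866

after link 1: o_1 = (-1.4142, 1.4142, 1.0000)
after link 2: o_2 = (-1.4142, 1.4142, 1.0000)
after link 3: o_3 = (-3.5355, -3.5355, 4.4641)
after link 4: o_4 = (-7.0457, -0.0254, 3.8660)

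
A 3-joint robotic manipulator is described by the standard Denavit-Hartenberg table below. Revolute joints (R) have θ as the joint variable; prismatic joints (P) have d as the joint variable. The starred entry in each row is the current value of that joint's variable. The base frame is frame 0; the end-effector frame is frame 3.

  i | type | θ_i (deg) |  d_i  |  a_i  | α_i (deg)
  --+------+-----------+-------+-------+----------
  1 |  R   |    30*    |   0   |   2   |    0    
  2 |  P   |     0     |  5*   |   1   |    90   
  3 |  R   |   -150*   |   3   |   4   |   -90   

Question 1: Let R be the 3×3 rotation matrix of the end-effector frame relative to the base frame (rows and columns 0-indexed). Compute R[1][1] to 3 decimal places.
0.866

End-effector y-axis (col 1 of R) = (-0.5000,0.8660,-0.0000)
R[1][1] = 0.8660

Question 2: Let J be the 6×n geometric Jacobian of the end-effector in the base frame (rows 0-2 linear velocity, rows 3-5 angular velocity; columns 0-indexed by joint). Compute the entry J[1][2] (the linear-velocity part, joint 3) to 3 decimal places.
axis z_2 = (0.5000,-0.8660,0.0000); lever o_n−o_2 = (-1.5000,-4.3301,-2.0000)
cross product → J_v[:, 2] = (1.7321,1.0000,-3.4641)
J_ω[:, 2] = z_2
entry J[1][2] = 1.0000

1.000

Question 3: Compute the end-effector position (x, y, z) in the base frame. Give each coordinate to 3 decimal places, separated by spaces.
1.098 -2.830 3.000

after link 1: o_1 = (1.7321, 1.0000, 0.0000)
after link 2: o_2 = (2.5981, 1.5000, 5.0000)
after link 3: o_3 = (1.0981, -2.8301, 3.0000)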